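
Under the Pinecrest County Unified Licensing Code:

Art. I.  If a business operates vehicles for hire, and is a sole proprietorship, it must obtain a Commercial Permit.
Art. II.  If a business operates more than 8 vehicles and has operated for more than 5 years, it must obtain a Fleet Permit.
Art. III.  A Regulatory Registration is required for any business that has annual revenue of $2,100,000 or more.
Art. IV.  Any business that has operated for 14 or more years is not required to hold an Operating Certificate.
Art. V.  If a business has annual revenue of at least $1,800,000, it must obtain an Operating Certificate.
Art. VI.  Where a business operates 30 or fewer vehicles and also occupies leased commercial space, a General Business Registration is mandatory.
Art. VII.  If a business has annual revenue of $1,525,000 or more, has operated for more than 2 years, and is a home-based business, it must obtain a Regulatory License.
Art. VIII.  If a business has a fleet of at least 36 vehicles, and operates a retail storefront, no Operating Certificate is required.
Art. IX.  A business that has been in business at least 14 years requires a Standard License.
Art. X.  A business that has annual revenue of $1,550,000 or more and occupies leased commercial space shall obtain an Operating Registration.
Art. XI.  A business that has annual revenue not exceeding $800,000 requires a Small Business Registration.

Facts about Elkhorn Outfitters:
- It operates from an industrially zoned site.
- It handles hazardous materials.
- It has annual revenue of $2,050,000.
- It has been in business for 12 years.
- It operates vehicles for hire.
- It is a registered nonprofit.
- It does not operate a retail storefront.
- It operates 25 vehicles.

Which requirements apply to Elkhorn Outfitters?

Art. I. operates vehicles for hire; is a registered nonprofit (not: is a sole proprietorship) → Commercial Permit not required.
Art. II. vehicles 25 > 8; years in business 12 > 5 → Fleet Permit required.
Art. III. revenue $2,050,000 < $2,100,000 → Regulatory Registration not required.
Art. IV. years in business 12 < 14 → Operating Certificate exemption does not apply.
Art. V. revenue $2,050,000 ≥ $1,800,000 → Operating Certificate required.
Art. VI. vehicles 25 ≤ 30; operates from an industrially zoned site (not: occupies leased commercial space) → General Business Registration not required.
Art. VII. revenue $2,050,000 ≥ $1,525,000; years in business 12 > 2; operates from an industrially zoned site (not: is a home-based business) → Regulatory License not required.
Art. VIII. vehicles 25 < 36; does not operate a retail storefront → Operating Certificate exemption does not apply.
Art. IX. years in business 12 < 14 → Standard License not required.
Art. X. revenue $2,050,000 ≥ $1,550,000; operates from an industrially zoned site (not: occupies leased commercial space) → Operating Registration not required.
Art. XI. revenue $2,050,000 > $800,000 → Small Business Registration not required.

Fleet Permit, Operating Certificate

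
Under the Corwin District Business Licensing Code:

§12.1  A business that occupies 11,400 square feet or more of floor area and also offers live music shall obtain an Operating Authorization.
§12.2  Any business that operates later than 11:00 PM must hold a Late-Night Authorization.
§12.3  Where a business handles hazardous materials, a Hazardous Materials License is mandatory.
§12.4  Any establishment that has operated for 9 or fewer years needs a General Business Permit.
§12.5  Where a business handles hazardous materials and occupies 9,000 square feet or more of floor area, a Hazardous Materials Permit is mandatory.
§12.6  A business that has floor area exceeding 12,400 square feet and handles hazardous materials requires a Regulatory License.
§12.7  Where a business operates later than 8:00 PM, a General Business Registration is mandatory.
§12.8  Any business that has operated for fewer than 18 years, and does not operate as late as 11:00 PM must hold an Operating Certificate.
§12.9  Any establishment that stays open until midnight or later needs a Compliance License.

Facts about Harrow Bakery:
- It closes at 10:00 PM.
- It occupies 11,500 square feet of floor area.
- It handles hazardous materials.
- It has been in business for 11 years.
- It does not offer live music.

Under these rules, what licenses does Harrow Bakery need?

§12.1 floor area 11,500 square feet ≥ 11,400 square feet; does not offer live music → Operating Authorization not required.
§12.2 closes 10:00 PM, at/before 11:00 PM → Late-Night Authorization not required.
§12.3 handles hazardous materials → Hazardous Materials License required.
§12.4 years in business 11 > 9 → General Business Permit not required.
§12.5 handles hazardous materials; floor area 11,500 square feet ≥ 9,000 square feet → Hazardous Materials Permit required.
§12.6 floor area 11,500 square feet ≤ 12,400 square feet; handles hazardous materials → Regulatory License not required.
§12.7 closes 10:00 PM, after 8:00 PM → General Business Registration required.
§12.8 years in business 11 < 18; closes 10:00 PM, at/before 11:00 PM → Operating Certificate required.
§12.9 closes 10:00 PM, at/before midnight → Compliance License not required.

General Business Registration, Hazardous Materials License, Hazardous Materials Permit, Operating Certificate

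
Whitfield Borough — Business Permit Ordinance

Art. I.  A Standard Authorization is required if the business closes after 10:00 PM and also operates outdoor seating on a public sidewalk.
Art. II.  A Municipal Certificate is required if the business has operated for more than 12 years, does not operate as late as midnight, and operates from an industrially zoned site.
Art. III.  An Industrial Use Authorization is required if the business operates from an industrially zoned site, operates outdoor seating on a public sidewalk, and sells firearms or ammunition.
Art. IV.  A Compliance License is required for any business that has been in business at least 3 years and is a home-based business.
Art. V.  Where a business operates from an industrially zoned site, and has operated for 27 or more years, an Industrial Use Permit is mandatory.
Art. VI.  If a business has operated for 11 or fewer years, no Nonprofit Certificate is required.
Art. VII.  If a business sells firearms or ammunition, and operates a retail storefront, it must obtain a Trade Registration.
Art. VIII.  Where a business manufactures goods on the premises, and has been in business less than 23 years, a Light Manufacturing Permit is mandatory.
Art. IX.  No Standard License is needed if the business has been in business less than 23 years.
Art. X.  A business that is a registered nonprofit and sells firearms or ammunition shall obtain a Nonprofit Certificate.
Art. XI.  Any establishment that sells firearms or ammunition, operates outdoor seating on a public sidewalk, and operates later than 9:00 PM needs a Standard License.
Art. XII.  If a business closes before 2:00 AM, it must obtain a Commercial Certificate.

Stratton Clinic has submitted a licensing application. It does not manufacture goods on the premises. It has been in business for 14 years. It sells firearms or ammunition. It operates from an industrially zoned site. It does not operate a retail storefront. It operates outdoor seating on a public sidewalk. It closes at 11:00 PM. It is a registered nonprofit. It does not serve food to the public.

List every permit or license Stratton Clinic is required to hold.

Commercial Certificate, Industrial Use Authorization, Municipal Certificate, Nonprofit Certificate, Standard Authorization

Art. I. closes 11:00 PM, after 10:00 PM; operates outdoor seating on a public sidewalk → Standard Authorization required.
Art. II. years in business 14 > 12; closes 11:00 PM, at/before midnight; operates from an industrially zoned site → Municipal Certificate required.
Art. III. operates from an industrially zoned site; operates outdoor seating on a public sidewalk; sells firearms or ammunition → Industrial Use Authorization required.
Art. IV. years in business 14 ≥ 3; operates from an industrially zoned site (not: is a home-based business) → Compliance License not required.
Art. V. operates from an industrially zoned site; years in business 14 < 27 → Industrial Use Permit not required.
Art. VI. years in business 14 > 11 → Nonprofit Certificate exemption does not apply.
Art. VII. sells firearms or ammunition; does not operate a retail storefront → Trade Registration not required.
Art. VIII. does not manufacture goods on the premises; years in business 14 < 23 → Light Manufacturing Permit not required.
Art. IX. years in business 14 < 23 → exempt from Standard License.
Art. X. is a registered nonprofit; sells firearms or ammunition → Nonprofit Certificate required.
Art. XI. sells firearms or ammunition; operates outdoor seating on a public sidewalk; closes 11:00 PM, after 9:00 PM → Standard License required.
Art. XII. closes 11:00 PM, at/before 2:00 AM → Commercial Certificate required.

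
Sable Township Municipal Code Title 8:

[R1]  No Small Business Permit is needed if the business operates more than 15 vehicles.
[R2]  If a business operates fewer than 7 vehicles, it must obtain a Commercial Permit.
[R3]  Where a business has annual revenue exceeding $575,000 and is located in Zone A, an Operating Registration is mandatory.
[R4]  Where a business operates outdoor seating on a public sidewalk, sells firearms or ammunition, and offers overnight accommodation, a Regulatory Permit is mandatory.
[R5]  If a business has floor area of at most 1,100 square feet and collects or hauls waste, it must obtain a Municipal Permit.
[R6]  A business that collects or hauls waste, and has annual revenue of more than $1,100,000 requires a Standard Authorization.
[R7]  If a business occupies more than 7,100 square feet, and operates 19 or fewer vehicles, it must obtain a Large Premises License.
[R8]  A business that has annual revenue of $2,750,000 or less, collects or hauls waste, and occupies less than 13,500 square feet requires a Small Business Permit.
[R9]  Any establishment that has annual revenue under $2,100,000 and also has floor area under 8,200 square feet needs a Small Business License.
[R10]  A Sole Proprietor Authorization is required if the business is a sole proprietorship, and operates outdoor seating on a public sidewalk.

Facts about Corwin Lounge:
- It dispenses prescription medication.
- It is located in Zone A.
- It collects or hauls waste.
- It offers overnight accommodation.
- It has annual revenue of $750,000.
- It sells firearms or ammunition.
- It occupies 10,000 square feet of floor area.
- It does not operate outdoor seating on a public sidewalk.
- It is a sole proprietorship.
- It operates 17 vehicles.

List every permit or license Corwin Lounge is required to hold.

[R1] vehicles 17 > 15 → exempt from Small Business Permit.
[R2] vehicles 17 ≥ 7 → Commercial Permit not required.
[R3] revenue $750,000 > $575,000; is located in Zone A → Operating Registration required.
[R4] does not operate outdoor seating on a public sidewalk; sells firearms or ammunition; offers overnight accommodation → Regulatory Permit not required.
[R5] floor area 10,000 square feet > 1,100 square feet; collects or hauls waste → Municipal Permit not required.
[R6] collects or hauls waste; revenue $750,000 ≤ $1,100,000 → Standard Authorization not required.
[R7] floor area 10,000 square feet > 7,100 square feet; vehicles 17 ≤ 19 → Large Premises License required.
[R8] revenue $750,000 ≤ $2,750,000; collects or hauls waste; floor area 10,000 square feet < 13,500 square feet → Small Business Permit required.
[R9] revenue $750,000 < $2,100,000; floor area 10,000 square feet ≥ 8,200 square feet → Small Business License not required.
[R10] is a sole proprietorship; does not operate outdoor seating on a public sidewalk → Sole Proprietor Authorization not required.

Large Premises License, Operating Registration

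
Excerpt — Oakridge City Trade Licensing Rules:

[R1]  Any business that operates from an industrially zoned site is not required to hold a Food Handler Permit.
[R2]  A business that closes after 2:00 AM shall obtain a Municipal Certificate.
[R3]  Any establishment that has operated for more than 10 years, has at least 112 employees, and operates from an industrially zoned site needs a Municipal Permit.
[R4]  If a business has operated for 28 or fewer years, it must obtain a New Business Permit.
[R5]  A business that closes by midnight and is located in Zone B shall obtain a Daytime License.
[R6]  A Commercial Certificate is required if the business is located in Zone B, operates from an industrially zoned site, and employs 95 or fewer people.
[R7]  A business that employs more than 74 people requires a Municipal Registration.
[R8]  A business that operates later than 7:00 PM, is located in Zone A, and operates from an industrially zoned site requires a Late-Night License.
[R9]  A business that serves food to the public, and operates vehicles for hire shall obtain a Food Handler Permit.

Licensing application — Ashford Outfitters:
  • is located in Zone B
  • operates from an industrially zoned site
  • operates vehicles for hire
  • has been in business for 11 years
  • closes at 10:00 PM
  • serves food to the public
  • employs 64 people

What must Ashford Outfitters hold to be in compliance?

Commercial Certificate, Daytime License, New Business Permit

[R1] operates from an industrially zoned site → exempt from Food Handler Permit.
[R2] closes 10:00 PM, at/before 2:00 AM → Municipal Certificate not required.
[R3] years in business 11 > 10; employees 64 < 112; operates from an industrially zoned site → Municipal Permit not required.
[R4] years in business 11 ≤ 28 → New Business Permit required.
[R5] closes 10:00 PM, at/before midnight; is located in Zone B → Daytime License required.
[R6] is located in Zone B; operates from an industrially zoned site; employees 64 ≤ 95 → Commercial Certificate required.
[R7] employees 64 ≤ 74 → Municipal Registration not required.
[R8] closes 10:00 PM, after 7:00 PM; is located in Zone B (not: is located in Zone A); operates from an industrially zoned site → Late-Night License not required.
[R9] serves food to the public; operates vehicles for hire → Food Handler Permit required.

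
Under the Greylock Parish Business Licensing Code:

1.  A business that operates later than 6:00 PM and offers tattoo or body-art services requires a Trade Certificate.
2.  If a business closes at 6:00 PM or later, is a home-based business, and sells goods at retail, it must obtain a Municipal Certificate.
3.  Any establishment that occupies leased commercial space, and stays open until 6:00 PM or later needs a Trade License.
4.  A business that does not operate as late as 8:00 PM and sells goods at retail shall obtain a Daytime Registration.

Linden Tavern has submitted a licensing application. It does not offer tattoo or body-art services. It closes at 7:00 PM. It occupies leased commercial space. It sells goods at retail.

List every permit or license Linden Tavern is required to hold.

1. closes 7:00 PM, after 6:00 PM; does not offer tattoo or body-art services → Trade Certificate not required.
2. closes 7:00 PM, after 6:00 PM; occupies leased commercial space (not: is a home-based business); sells goods at retail → Municipal Certificate not required.
3. occupies leased commercial space; closes 7:00 PM, after 6:00 PM → Trade License required.
4. closes 7:00 PM, at/before 8:00 PM; sells goods at retail → Daytime Registration required.

Daytime Registration, Trade License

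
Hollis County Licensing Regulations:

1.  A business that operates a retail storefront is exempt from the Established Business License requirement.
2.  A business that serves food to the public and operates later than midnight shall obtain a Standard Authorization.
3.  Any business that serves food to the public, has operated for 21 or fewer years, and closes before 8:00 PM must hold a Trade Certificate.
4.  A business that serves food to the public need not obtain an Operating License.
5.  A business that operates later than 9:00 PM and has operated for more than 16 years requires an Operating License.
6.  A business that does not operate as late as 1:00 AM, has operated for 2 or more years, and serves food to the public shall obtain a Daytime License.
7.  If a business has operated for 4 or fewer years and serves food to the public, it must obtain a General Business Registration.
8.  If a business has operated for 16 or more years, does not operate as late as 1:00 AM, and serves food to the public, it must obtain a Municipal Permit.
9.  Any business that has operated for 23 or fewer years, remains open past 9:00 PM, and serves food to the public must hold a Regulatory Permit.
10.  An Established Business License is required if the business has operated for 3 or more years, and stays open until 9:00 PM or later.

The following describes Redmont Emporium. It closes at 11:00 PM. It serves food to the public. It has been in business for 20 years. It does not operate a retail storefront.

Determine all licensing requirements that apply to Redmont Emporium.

1. does not operate a retail storefront → Established Business License exemption does not apply.
2. serves food to the public; closes 11:00 PM, at/before midnight → Standard Authorization not required.
3. serves food to the public; years in business 20 ≤ 21; closes 11:00 PM, after 8:00 PM → Trade Certificate not required.
4. serves food to the public → exempt from Operating License.
5. closes 11:00 PM, after 9:00 PM; years in business 20 > 16 → Operating License required.
6. closes 11:00 PM, at/before 1:00 AM; years in business 20 ≥ 2; serves food to the public → Daytime License required.
7. years in business 20 > 4; serves food to the public → General Business Registration not required.
8. years in business 20 ≥ 16; closes 11:00 PM, at/before 1:00 AM; serves food to the public → Municipal Permit required.
9. years in business 20 ≤ 23; closes 11:00 PM, after 9:00 PM; serves food to the public → Regulatory Permit required.
10. years in business 20 ≥ 3; closes 11:00 PM, after 9:00 PM → Established Business License required.

Daytime License, Established Business License, Municipal Permit, Regulatory Permit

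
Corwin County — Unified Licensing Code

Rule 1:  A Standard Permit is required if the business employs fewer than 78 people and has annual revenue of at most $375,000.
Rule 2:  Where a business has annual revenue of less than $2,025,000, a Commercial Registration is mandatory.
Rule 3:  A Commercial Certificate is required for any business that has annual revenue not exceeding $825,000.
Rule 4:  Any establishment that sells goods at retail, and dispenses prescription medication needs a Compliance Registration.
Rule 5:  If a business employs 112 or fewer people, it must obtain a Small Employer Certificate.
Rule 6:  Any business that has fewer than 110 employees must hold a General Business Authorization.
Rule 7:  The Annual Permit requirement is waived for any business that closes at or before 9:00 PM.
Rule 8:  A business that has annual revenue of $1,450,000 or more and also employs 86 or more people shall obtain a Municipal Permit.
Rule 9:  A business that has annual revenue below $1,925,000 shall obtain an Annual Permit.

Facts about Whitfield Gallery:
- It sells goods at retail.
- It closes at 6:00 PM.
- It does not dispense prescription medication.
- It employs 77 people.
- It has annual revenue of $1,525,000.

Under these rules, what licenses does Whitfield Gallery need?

Commercial Registration, General Business Authorization, Small Employer Certificate

Rule 1: employees 77 < 78; revenue $1,525,000 > $375,000 → Standard Permit not required.
Rule 2: revenue $1,525,000 < $2,025,000 → Commercial Registration required.
Rule 3: revenue $1,525,000 > $825,000 → Commercial Certificate not required.
Rule 4: sells goods at retail; does not dispense prescription medication → Compliance Registration not required.
Rule 5: employees 77 ≤ 112 → Small Employer Certificate required.
Rule 6: employees 77 < 110 → General Business Authorization required.
Rule 7: closes 6:00 PM, at/before 9:00 PM → exempt from Annual Permit.
Rule 8: revenue $1,525,000 ≥ $1,450,000; employees 77 < 86 → Municipal Permit not required.
Rule 9: revenue $1,525,000 < $1,925,000 → Annual Permit required.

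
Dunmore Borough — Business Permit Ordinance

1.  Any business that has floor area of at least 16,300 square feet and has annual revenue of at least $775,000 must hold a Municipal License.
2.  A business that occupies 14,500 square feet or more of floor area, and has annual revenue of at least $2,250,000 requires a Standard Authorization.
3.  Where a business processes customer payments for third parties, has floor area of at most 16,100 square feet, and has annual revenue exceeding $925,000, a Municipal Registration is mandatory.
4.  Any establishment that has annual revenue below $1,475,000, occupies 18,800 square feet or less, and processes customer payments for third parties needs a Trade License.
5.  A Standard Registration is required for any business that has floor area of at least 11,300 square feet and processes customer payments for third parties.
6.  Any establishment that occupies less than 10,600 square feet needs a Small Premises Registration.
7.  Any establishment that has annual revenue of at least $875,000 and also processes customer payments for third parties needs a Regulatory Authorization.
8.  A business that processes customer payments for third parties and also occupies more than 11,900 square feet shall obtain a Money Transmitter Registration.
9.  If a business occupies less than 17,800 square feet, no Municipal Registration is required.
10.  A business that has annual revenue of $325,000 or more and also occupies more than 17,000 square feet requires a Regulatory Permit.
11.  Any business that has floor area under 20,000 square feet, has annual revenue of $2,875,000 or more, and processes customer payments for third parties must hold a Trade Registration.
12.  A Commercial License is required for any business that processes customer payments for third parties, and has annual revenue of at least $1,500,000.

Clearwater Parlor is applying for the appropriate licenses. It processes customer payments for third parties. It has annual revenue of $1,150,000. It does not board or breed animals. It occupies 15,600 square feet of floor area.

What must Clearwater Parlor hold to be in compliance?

1. floor area 15,600 square feet < 16,300 square feet; revenue $1,150,000 ≥ $775,000 → Municipal License not required.
2. floor area 15,600 square feet ≥ 14,500 square feet; revenue $1,150,000 < $2,250,000 → Standard Authorization not required.
3. processes customer payments for third parties; floor area 15,600 square feet ≤ 16,100 square feet; revenue $1,150,000 > $925,000 → Municipal Registration required.
4. revenue $1,150,000 < $1,475,000; floor area 15,600 square feet ≤ 18,800 square feet; processes customer payments for third parties → Trade License required.
5. floor area 15,600 square feet ≥ 11,300 square feet; processes customer payments for third parties → Standard Registration required.
6. floor area 15,600 square feet ≥ 10,600 square feet → Small Premises Registration not required.
7. revenue $1,150,000 ≥ $875,000; processes customer payments for third parties → Regulatory Authorization required.
8. processes customer payments for third parties; floor area 15,600 square feet > 11,900 square feet → Money Transmitter Registration required.
9. floor area 15,600 square feet < 17,800 square feet → exempt from Municipal Registration.
10. revenue $1,150,000 ≥ $325,000; floor area 15,600 square feet ≤ 17,000 square feet → Regulatory Permit not required.
11. floor area 15,600 square feet < 20,000 square feet; revenue $1,150,000 < $2,875,000; processes customer payments for third parties → Trade Registration not required.
12. processes customer payments for third parties; revenue $1,150,000 < $1,500,000 → Commercial License not required.

Money Transmitter Registration, Regulatory Authorization, Standard Registration, Trade License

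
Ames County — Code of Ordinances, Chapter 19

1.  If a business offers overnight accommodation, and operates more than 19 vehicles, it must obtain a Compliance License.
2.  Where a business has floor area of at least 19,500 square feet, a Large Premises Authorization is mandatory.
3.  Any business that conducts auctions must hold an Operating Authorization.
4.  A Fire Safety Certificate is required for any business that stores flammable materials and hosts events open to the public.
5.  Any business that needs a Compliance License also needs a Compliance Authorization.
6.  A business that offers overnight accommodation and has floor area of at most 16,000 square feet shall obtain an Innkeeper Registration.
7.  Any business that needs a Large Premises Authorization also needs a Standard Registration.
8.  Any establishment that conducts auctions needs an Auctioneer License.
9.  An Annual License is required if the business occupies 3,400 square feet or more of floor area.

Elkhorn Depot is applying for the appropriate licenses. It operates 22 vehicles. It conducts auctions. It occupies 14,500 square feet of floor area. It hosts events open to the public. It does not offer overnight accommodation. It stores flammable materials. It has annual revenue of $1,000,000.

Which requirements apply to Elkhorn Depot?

Annual License, Auctioneer License, Fire Safety Certificate, Operating Authorization

1. does not offer overnight accommodation; vehicles 22 > 19 → Compliance License not required.
2. floor area 14,500 square feet < 19,500 square feet → Large Premises Authorization not required.
3. conducts auctions → Operating Authorization required.
4. stores flammable materials; hosts events open to the public → Fire Safety Certificate required.
5. Compliance License is not required → no effect.
6. does not offer overnight accommodation; floor area 14,500 square feet ≤ 16,000 square feet → Innkeeper Registration not required.
7. Large Premises Authorization is not required → no effect.
8. conducts auctions → Auctioneer License required.
9. floor area 14,500 square feet ≥ 3,400 square feet → Annual License required.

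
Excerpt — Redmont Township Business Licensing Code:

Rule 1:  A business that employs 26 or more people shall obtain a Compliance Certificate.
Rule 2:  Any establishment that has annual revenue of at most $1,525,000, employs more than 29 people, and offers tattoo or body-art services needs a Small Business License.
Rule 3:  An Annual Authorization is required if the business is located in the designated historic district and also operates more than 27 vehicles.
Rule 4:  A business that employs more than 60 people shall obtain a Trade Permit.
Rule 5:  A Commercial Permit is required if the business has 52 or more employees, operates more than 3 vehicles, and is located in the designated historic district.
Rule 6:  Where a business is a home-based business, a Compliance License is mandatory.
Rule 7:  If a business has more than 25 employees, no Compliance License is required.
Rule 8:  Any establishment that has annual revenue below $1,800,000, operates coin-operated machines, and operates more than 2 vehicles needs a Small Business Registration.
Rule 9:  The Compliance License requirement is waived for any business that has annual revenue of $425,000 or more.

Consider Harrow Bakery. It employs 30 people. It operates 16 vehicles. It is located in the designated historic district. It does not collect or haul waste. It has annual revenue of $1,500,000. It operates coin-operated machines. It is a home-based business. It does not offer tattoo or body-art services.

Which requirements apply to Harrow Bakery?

Rule 1: employees 30 ≥ 26 → Compliance Certificate required.
Rule 2: revenue $1,500,000 ≤ $1,525,000; employees 30 > 29; does not offer tattoo or body-art services → Small Business License not required.
Rule 3: is located in the designated historic district; vehicles 16 ≤ 27 → Annual Authorization not required.
Rule 4: employees 30 ≤ 60 → Trade Permit not required.
Rule 5: employees 30 < 52; vehicles 16 > 3; is located in the designated historic district → Commercial Permit not required.
Rule 6: is a home-based business → Compliance License required.
Rule 7: employees 30 > 25 → exempt from Compliance License.
Rule 8: revenue $1,500,000 < $1,800,000; operates coin-operated machines; vehicles 16 > 2 → Small Business Registration required.
Rule 9: revenue $1,500,000 ≥ $425,000 → exempt from Compliance License.

Compliance Certificate, Small Business Registration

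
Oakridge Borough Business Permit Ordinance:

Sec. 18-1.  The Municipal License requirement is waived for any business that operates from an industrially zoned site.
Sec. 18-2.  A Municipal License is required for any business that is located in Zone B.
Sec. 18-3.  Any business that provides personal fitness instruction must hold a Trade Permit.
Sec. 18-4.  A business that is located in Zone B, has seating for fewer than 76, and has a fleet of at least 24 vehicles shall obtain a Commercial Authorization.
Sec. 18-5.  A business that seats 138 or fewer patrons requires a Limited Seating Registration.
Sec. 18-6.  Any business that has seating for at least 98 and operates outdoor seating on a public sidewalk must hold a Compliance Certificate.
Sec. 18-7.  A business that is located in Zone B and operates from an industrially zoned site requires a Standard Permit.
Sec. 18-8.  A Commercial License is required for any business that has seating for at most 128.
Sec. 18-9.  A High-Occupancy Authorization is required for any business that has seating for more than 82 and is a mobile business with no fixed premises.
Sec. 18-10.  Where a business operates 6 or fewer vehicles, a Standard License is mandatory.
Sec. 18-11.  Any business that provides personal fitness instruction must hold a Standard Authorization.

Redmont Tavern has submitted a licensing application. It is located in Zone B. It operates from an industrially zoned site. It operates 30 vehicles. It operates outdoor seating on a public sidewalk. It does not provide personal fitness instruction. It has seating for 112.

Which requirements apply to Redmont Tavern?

Commercial License, Compliance Certificate, Limited Seating Registration, Standard Permit

Sec. 18-1. operates from an industrially zoned site → exempt from Municipal License.
Sec. 18-2. is located in Zone B → Municipal License required.
Sec. 18-3. does not provide personal fitness instruction → Trade Permit not required.
Sec. 18-4. is located in Zone B; seating 112 ≥ 76; vehicles 30 ≥ 24 → Commercial Authorization not required.
Sec. 18-5. seating 112 ≤ 138 → Limited Seating Registration required.
Sec. 18-6. seating 112 ≥ 98; operates outdoor seating on a public sidewalk → Compliance Certificate required.
Sec. 18-7. is located in Zone B; operates from an industrially zoned site → Standard Permit required.
Sec. 18-8. seating 112 ≤ 128 → Commercial License required.
Sec. 18-9. seating 112 > 82; operates from an industrially zoned site (not: is a mobile business with no fixed premises) → High-Occupancy Authorization not required.
Sec. 18-10. vehicles 30 > 6 → Standard License not required.
Sec. 18-11. does not provide personal fitness instruction → Standard Authorization not required.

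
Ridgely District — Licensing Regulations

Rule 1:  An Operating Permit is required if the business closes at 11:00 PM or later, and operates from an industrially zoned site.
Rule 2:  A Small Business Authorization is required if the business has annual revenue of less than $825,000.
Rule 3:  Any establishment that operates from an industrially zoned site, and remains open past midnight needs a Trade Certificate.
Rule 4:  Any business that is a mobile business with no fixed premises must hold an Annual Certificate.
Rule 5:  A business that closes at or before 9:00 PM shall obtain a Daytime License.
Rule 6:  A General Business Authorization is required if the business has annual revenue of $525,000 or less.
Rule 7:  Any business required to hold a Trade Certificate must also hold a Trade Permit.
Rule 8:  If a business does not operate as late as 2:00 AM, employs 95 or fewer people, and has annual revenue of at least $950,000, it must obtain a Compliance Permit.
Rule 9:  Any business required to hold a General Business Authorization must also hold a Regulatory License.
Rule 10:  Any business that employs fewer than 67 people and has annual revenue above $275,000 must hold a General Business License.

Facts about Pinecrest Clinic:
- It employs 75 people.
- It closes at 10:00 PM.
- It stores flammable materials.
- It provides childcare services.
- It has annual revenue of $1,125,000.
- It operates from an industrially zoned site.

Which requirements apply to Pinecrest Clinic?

Rule 1: closes 10:00 PM, at/before 11:00 PM; operates from an industrially zoned site → Operating Permit not required.
Rule 2: revenue $1,125,000 ≥ $825,000 → Small Business Authorization not required.
Rule 3: operates from an industrially zoned site; closes 10:00 PM, at/before midnight → Trade Certificate not required.
Rule 4: operates from an industrially zoned site (not: is a mobile business with no fixed premises) → Annual Certificate not required.
Rule 5: closes 10:00 PM, after 9:00 PM → Daytime License not required.
Rule 6: revenue $1,125,000 > $525,000 → General Business Authorization not required.
Rule 7: Trade Certificate is not required → no effect.
Rule 8: closes 10:00 PM, at/before 2:00 AM; employees 75 ≤ 95; revenue $1,125,000 ≥ $950,000 → Compliance Permit required.
Rule 9: General Business Authorization is not required → no effect.
Rule 10: employees 75 ≥ 67; revenue $1,125,000 > $275,000 → General Business License not required.

Compliance Permit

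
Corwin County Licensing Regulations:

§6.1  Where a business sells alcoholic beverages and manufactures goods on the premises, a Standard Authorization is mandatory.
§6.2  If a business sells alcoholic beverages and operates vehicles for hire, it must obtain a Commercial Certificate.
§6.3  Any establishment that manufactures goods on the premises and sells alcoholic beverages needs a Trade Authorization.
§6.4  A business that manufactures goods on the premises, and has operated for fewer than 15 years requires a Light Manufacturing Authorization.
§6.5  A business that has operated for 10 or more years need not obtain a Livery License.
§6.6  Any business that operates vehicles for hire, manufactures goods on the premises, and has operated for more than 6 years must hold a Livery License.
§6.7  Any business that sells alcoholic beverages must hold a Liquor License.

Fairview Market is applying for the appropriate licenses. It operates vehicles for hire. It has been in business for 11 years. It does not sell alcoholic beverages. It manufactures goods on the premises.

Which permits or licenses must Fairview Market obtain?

§6.1 does not sell alcoholic beverages; manufactures goods on the premises → Standard Authorization not required.
§6.2 does not sell alcoholic beverages; operates vehicles for hire → Commercial Certificate not required.
§6.3 manufactures goods on the premises; does not sell alcoholic beverages → Trade Authorization not required.
§6.4 manufactures goods on the premises; years in business 11 < 15 → Light Manufacturing Authorization required.
§6.5 years in business 11 ≥ 10 → exempt from Livery License.
§6.6 operates vehicles for hire; manufactures goods on the premises; years in business 11 > 6 → Livery License required.
§6.7 does not sell alcoholic beverages → Liquor License not required.

Light Manufacturing Authorization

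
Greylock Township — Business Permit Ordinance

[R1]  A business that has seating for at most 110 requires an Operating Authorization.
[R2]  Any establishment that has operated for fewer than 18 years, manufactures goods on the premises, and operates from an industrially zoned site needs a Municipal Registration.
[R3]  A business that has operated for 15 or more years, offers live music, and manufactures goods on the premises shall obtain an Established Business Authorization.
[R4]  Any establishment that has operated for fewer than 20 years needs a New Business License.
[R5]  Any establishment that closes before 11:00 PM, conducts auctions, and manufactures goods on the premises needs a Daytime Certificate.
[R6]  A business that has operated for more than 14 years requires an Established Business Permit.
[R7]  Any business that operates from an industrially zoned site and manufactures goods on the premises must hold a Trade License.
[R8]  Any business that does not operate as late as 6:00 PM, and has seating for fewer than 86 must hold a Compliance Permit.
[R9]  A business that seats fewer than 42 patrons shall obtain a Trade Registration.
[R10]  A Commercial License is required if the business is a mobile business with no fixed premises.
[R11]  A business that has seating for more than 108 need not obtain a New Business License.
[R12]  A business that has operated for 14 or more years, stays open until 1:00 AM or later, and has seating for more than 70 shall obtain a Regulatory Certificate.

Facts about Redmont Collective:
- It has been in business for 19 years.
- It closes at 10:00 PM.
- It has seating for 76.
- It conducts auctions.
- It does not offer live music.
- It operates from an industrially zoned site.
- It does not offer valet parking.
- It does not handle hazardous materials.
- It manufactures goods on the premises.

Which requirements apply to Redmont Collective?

[R1] seating 76 ≤ 110 → Operating Authorization required.
[R2] years in business 19 ≥ 18; manufactures goods on the premises; operates from an industrially zoned site → Municipal Registration not required.
[R3] years in business 19 ≥ 15; does not offer live music; manufactures goods on the premises → Established Business Authorization not required.
[R4] years in business 19 < 20 → New Business License required.
[R5] closes 10:00 PM, at/before 11:00 PM; conducts auctions; manufactures goods on the premises → Daytime Certificate required.
[R6] years in business 19 > 14 → Established Business Permit required.
[R7] operates from an industrially zoned site; manufactures goods on the premises → Trade License required.
[R8] closes 10:00 PM, after 6:00 PM; seating 76 < 86 → Compliance Permit not required.
[R9] seating 76 ≥ 42 → Trade Registration not required.
[R10] operates from an industrially zoned site (not: is a mobile business with no fixed premises) → Commercial License not required.
[R11] seating 76 ≤ 108 → New Business License exemption does not apply.
[R12] years in business 19 ≥ 14; closes 10:00 PM, at/before 1:00 AM; seating 76 > 70 → Regulatory Certificate not required.

Daytime Certificate, Established Business Permit, New Business License, Operating Authorization, Trade License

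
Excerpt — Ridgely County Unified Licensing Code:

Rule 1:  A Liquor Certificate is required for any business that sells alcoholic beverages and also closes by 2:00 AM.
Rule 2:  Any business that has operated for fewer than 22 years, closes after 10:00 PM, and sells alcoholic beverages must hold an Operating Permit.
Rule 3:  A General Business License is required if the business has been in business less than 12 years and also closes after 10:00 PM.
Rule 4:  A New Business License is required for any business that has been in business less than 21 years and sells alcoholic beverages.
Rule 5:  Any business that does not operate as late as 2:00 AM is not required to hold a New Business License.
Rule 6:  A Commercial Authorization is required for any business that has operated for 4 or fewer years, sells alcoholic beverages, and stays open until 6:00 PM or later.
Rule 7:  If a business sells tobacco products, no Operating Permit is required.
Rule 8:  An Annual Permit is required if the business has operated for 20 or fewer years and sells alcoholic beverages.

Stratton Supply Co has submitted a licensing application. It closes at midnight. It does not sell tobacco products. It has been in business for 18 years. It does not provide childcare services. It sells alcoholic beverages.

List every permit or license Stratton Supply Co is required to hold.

Annual Permit, Liquor Certificate, Operating Permit

Rule 1: sells alcoholic beverages; closes midnight, at/before 2:00 AM → Liquor Certificate required.
Rule 2: years in business 18 < 22; closes midnight, after 10:00 PM; sells alcoholic beverages → Operating Permit required.
Rule 3: years in business 18 ≥ 12; closes midnight, after 10:00 PM → General Business License not required.
Rule 4: years in business 18 < 21; sells alcoholic beverages → New Business License required.
Rule 5: closes midnight, at/before 2:00 AM → exempt from New Business License.
Rule 6: years in business 18 > 4; sells alcoholic beverages; closes midnight, after 6:00 PM → Commercial Authorization not required.
Rule 7: does not sell tobacco products → Operating Permit exemption does not apply.
Rule 8: years in business 18 ≤ 20; sells alcoholic beverages → Annual Permit required.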